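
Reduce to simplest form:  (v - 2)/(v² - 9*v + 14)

Factor: v² - 9*v + 14 = (v - 7)·(v - 2)
Cancel the common factor (v - 2).

1/(v - 7)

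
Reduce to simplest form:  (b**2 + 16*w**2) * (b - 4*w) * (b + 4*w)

b**4 - 256*w**4

(b+(4*w))(b-(4*w)) = b**2 - 16*w**2; continue pairing.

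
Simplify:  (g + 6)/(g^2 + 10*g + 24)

1/(g + 4)

Factor: g^2 + 10*g + 24 = (g + 4)*(g + 6)
Cancel the common factor (g + 6).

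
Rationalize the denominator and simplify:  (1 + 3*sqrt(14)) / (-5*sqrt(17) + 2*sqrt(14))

(-15*sqrt(238) - 84 - 5*sqrt(17) - 2*sqrt(14))/369

Multiply numerator and denominator by 2*sqrt(14) + 5*sqrt(17).
Denominator becomes -369; numerator becomes 2*sqrt(14) + 5*sqrt(17) + 84 + 15*sqrt(238).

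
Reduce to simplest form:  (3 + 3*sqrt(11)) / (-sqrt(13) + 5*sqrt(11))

(3*sqrt(13) + 3*sqrt(143) + 15*sqrt(11) + 165)/262

Multiply numerator and denominator by sqrt(13) + 5*sqrt(11).
Denominator becomes 262; numerator becomes 3*sqrt(13) + 3*sqrt(143) + 15*sqrt(11) + 165.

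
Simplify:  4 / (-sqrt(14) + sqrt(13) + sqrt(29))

(-28*sqrt(14) - 2*sqrt(29) + 30*sqrt(13) + 2*sqrt(5278))/181

Group as (sqrt(13) + sqrt(29)) - sqrt(14); multiply by (sqrt(13) + sqrt(29)) + sqrt(14), then rationalise the remaining surd.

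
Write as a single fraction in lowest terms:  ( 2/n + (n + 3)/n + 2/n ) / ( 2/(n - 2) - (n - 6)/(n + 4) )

Numerator: 2/n + (n + 3)/n + 2/n = (n + 7)/n
Denominator: 2/(n - 2) - (n - 6)/(n + 4) = (-n² + 10*n - 4)/(n² + 2*n - 8)
Divide: ((n + 7)/n) · ((n² + 2*n - 8)/(-n² + 10*n - 4)) = (-n³ - 9*n² - 6*n + 56)/(n³ - 10*n² + 4*n)

(-n³ - 9*n² - 6*n + 56)/(n³ - 10*n² + 4*n)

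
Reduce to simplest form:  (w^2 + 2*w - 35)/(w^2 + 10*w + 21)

(w - 5)/(w + 3)

Factor: w^2 + 2*w - 35 = (w - 5)*(w + 7);  w^2 + 10*w + 21 = (w + 7)*(w + 3)
Cancel the common factor (w + 7).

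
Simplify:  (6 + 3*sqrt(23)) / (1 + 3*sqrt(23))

(15*sqrt(23) + 201)/206

Multiply numerator and denominator by -3*sqrt(23) + 1.
Denominator becomes -206; numerator becomes -201 - 15*sqrt(23).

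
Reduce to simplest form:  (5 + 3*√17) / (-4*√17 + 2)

Multiply numerator and denominator by 2 + 4*√17.
Denominator becomes -268; numerator becomes 26*√17 + 214.

(-107 - 13*√17)/134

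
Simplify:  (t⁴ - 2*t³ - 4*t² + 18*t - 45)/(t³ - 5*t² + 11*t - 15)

Factor: t⁴ - 2*t³ - 4*t² + 18*t - 45 = (t² - 2*t + 5)·(t + 3)·(t - 3);  t³ - 5*t² + 11*t - 15 = (t - 3)·(t² - 2*t + 5)
Cancel the common factors (t² - 2*t + 5), (t - 3).

t + 3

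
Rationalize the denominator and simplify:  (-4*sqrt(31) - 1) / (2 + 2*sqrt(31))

(-41 + sqrt(31))/20

Multiply numerator and denominator by -2*sqrt(31) + 2.
Denominator becomes -120; numerator becomes -6*sqrt(31) + 246.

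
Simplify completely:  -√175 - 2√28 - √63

-12*√7

√175 = 5*√7; 2√28 = 4*√7; √63 = 3*√7
Combine: (-5 - 4 - 3)·√7 = -12*√7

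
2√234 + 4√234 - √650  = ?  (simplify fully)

13*√26

2√234 = 6*√26; 4√234 = 12*√26; √650 = 5*√26
Combine: (6 + 12 - 5)·√26 = 13*√26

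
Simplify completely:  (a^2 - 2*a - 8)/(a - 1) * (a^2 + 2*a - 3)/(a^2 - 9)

(a^2 - 2*a - 8)/(a - 3)

Factor: a^2 - 2*a - 8 = (a - 4)*(a + 2);  a^2 + 2*a - 3 = (a + 3)*(a - 1);  a^2 - 9 = (a - 3)*(a + 3)
Cancel the common factors (a - 1), (a + 3).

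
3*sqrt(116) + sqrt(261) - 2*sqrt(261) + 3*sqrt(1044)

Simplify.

3*sqrt(116) = 6*sqrt(29); sqrt(261) = 3*sqrt(29); 2*sqrt(261) = 6*sqrt(29); 3*sqrt(1044) = 18*sqrt(29)
Combine: (6 + 3 - 6 + 18)·sqrt(29) = 21*sqrt(29)

21*sqrt(29)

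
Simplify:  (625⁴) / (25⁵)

625⁴ = 5^16; 25⁵ = 5^10
Combine exponents: 5^6

5^6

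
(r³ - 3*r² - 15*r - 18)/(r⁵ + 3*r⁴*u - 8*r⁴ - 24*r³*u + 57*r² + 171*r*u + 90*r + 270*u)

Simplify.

1/(r² + 3*r*u - 5*r - 15*u)

Factor: r³ - 3*r² - 15*r - 18 = (r - 6)·(r² + 3*r + 3);  r⁵ + 3*r⁴*u - 8*r⁴ - 24*r³*u + 57*r² + 171*r*u + 90*r + 270*u = (r² + 3*r + 3)·(r - 5)·(r + 3*u)·(r - 6)
Cancel the common factors (r² + 3*r + 3), (r - 6).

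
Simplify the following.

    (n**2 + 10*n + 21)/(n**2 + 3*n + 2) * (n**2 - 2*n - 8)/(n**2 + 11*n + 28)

(n**2 - n - 12)/(n**2 + 5*n + 4)

Factor: n**2 + 10*n + 21 = (n + 7)*(n + 3);  n**2 + 3*n + 2 = (n + 1)*(n + 2);  n**2 - 2*n - 8 = (n + 2)*(n - 4);  n**2 + 11*n + 28 = (n + 7)*(n + 4)
Cancel the common factors (n + 2), (n + 7).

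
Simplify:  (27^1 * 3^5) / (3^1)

27^1 = 3^3; 3^5 = 3^5; 3^1 = 3^1
Combine exponents: 3^7

3^7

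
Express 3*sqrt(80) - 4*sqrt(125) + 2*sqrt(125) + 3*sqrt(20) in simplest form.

3*sqrt(80) = 12*sqrt(5); 4*sqrt(125) = 20*sqrt(5); 2*sqrt(125) = 10*sqrt(5); 3*sqrt(20) = 6*sqrt(5)
Combine: (12 - 20 + 10 + 6)·sqrt(5) = 8*sqrt(5)

8*sqrt(5)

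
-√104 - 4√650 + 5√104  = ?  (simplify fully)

√104 = 2*√26; 4√650 = 20*√26; 5√104 = 10*√26
Combine: (-2 - 20 + 10)·√26 = -12*√26

-12*√26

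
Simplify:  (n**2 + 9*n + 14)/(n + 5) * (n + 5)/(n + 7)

n + 2

Factor: n**2 + 9*n + 14 = (n + 2)*(n + 7)
Cancel the common factors (n + 5), (n + 7).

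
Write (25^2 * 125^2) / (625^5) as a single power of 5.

25^2 = 5^4; 125^2 = 5^6; 625^5 = 5^20
Combine exponents: 5^(-10)

5^(-10)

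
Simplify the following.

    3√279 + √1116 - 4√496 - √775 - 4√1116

3√279 = 9*√31; √1116 = 6*√31; 4√496 = 16*√31; √775 = 5*√31; 4√1116 = 24*√31
Combine: (9 + 6 - 16 - 5 - 24)·√31 = -30*√31

-30*√31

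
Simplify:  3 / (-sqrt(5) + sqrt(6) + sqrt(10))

(-33*sqrt(5) + 3*sqrt(10) + 27*sqrt(6) + 60*sqrt(3))/119

Group as (sqrt(6) + sqrt(10)) - sqrt(5); multiply by (sqrt(6) + sqrt(10)) + sqrt(5), then rationalise the remaining surd.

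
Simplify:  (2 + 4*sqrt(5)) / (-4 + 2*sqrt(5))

5*sqrt(5) + 12

Multiply numerator and denominator by -2*sqrt(5) - 4.
Denominator becomes -4; numerator becomes -48 - 20*sqrt(5).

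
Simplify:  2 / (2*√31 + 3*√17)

(-4*√31 + 6*√17)/29

Multiply numerator and denominator by -3*√17 + 2*√31.
Denominator becomes -29; numerator becomes -6*√17 + 4*√31.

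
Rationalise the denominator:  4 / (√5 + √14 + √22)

(-16*√385 - 12*√22 + 52*√14 + 124*√5)/271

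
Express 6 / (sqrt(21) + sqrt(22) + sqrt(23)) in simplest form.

(-3*sqrt(10626) + 30*sqrt(23) + 33*sqrt(22) + 36*sqrt(21))/362

Group as (sqrt(22) + sqrt(23)) + sqrt(21); multiply by (sqrt(22) + sqrt(23)) - sqrt(21), then rationalise the remaining surd.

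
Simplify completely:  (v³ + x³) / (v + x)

Apply the sum-of-cubes factorisation and cancel (v + x).

v² - v*x + x²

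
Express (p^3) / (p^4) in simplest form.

1/p

Quotient: (p^-1)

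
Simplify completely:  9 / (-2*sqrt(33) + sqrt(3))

Multiply numerator and denominator by sqrt(3) + 2*sqrt(33).
Denominator becomes -129; numerator becomes 9*sqrt(3) + 18*sqrt(33).

(-6*sqrt(33) - 3*sqrt(3))/43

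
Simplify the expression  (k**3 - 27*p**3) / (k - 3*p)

Factor as (a-b)(a**2+ab+b**2) with a=k, b=(3*p).

k**2 + 3*k*p + 9*p**2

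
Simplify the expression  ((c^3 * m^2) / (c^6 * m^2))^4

Inside the bracket: (c^-3)
Raise to the power 4: (c^-12)

c^(-12)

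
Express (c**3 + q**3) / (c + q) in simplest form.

c**2 - c*q + q**2

q**3 + c**3 = (c + q)(c**2 - c*q + q**2).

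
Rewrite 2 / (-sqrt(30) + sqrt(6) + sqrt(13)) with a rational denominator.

(22*sqrt(30) + 46*sqrt(13) + 74*sqrt(6) + 24*sqrt(65))/191

Group as (sqrt(6) + sqrt(13)) - sqrt(30); multiply by (sqrt(6) + sqrt(13)) + sqrt(30), then rationalise the remaining surd.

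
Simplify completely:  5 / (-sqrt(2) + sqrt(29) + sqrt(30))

Group as (sqrt(29) + sqrt(30)) - sqrt(2); multiply by (sqrt(29) + sqrt(30)) + sqrt(2), then rationalise the remaining surd.

(-285*sqrt(2) + 5*sqrt(30) + 15*sqrt(29) + 20*sqrt(435))/231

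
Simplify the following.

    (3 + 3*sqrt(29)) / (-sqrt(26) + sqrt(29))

sqrt(26) + sqrt(29) + sqrt(754) + 29

Multiply numerator and denominator by sqrt(26) + sqrt(29).
Denominator becomes 3; numerator becomes 3*sqrt(26) + 3*sqrt(29) + 3*sqrt(754) + 87.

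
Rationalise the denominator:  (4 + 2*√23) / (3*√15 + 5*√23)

Multiply numerator and denominator by -3*√15 + 5*√23.
Denominator becomes 440; numerator becomes -6*√345 - 12*√15 + 20*√23 + 230.

(-3*√345 - 6*√15 + 10*√23 + 115)/220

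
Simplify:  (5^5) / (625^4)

5^5 = 5^5; 625^4 = 5^16
Combine exponents: 5^(-11)

5^(-11)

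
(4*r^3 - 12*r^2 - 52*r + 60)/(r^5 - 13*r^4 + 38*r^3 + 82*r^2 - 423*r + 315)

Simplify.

4/(r^2 - 10*r + 21)

Factor: 4*r^3 - 12*r^2 - 52*r + 60 = 4*(r - 5)*(r - 1)*(r + 3);  r^5 - 13*r^4 + 38*r^3 + 82*r^2 - 423*r + 315 = (r - 3)*(r - 1)*(r - 7)*(r - 5)*(r + 3)
Cancel the common factors (r - 5), (r + 3), (r - 1).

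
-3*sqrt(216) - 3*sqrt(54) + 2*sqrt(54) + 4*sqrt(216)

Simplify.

3*sqrt(6)

3*sqrt(216) = 18*sqrt(6); 3*sqrt(54) = 9*sqrt(6); 2*sqrt(54) = 6*sqrt(6); 4*sqrt(216) = 24*sqrt(6)
Combine: (-18 - 9 + 6 + 24)·sqrt(6) = 3*sqrt(6)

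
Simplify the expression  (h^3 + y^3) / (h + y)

h^2 - h*y + y^2

Apply the sum-of-cubes factorisation and cancel (h + y).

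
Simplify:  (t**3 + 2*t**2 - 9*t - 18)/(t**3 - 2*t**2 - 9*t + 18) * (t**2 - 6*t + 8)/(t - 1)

(t**2 - 2*t - 8)/(t - 1)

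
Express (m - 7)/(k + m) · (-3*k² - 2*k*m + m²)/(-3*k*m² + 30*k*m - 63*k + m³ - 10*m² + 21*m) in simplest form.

Factor: -3*k² - 2*k*m + m² = (-3*k + m)·(k + m);  -3*k*m² + 30*k*m - 63*k + m³ - 10*m² + 21*m = (m - 3)·(m - 7)·(-3*k + m)
Cancel the common factors (k + m), (-3*k + m), (m - 7).

1/(m - 3)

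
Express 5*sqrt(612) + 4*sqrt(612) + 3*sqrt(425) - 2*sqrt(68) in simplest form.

65*sqrt(17)

5*sqrt(612) = 30*sqrt(17); 4*sqrt(612) = 24*sqrt(17); 3*sqrt(425) = 15*sqrt(17); 2*sqrt(68) = 4*sqrt(17)
Combine: (30 + 24 + 15 - 4)·sqrt(17) = 65*sqrt(17)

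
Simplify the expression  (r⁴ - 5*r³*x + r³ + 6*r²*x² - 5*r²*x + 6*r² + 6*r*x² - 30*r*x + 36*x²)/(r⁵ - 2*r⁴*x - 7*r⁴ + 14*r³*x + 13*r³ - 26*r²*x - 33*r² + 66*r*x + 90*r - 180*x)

(r - 3*x)/(r² - 8*r + 15)

Factor: r⁴ - 5*r³*x + r³ + 6*r²*x² - 5*r²*x + 6*r² + 6*r*x² - 30*r*x + 36*x² = (r - 3*x)·(r - 2*x)·(r² + r + 6);  r⁵ - 2*r⁴*x - 7*r⁴ + 14*r³*x + 13*r³ - 26*r²*x - 33*r² + 66*r*x + 90*r - 180*x = (r² + r + 6)·(r - 3)·(r - 5)·(r - 2*x)
Cancel the common factors (r² + r + 6), (r - 2*x).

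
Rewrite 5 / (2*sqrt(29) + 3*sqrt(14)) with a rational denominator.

Multiply numerator and denominator by -2*sqrt(29) + 3*sqrt(14).
Denominator becomes 10; numerator becomes -10*sqrt(29) + 15*sqrt(14).

(-2*sqrt(29) + 3*sqrt(14))/2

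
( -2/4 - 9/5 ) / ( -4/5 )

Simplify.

23/8

Numerator: -2/4 - 9/5 = -23/10
Denominator: -4/5 = -4/5
Divide: (-23/10) · (-5/4) = 23/8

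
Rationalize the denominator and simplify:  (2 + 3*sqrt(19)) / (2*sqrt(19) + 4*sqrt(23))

(-57 - 2*sqrt(19) + 4*sqrt(23) + 6*sqrt(437))/146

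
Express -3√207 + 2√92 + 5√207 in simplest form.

10*√23

3√207 = 9*√23; 2√92 = 4*√23; 5√207 = 15*√23
Combine: (-9 + 4 + 15)·√23 = 10*√23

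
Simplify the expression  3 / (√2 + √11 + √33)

(-12*√11 - 21*√2 + 11*√6 + 10*√33)/52

Group as (√11 + √33) + √2; multiply by (√11 + √33) - √2, then rationalise the remaining surd.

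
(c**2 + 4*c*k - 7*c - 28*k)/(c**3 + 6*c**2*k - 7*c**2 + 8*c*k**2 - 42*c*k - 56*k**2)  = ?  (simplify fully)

1/(c + 2*k)

Factor: c**2 + 4*c*k - 7*c - 28*k = (c - 7)*(c + 4*k);  c**3 + 6*c**2*k - 7*c**2 + 8*c*k**2 - 42*c*k - 56*k**2 = (c - 7)*(c + 4*k)*(c + 2*k)
Cancel the common factors (c - 7), (c + 4*k).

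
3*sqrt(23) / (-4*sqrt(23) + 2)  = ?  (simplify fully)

(-138 - 3*sqrt(23))/182

Multiply numerator and denominator by 2 + 4*sqrt(23).
Denominator becomes -364; numerator becomes 6*sqrt(23) + 276.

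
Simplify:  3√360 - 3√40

12*√10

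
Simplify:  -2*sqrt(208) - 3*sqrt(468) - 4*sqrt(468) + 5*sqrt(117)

2*sqrt(208) = 8*sqrt(13); 3*sqrt(468) = 18*sqrt(13); 4*sqrt(468) = 24*sqrt(13); 5*sqrt(117) = 15*sqrt(13)
Combine: (-8 - 18 - 24 + 15)·sqrt(13) = -35*sqrt(13)

-35*sqrt(13)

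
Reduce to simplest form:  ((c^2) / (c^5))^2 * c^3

c^(-3)

Inside the bracket: (c^-3)
Raise to the power 2: (c^-6)
Multiply by c^3: add exponents.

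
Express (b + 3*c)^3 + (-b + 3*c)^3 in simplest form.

18*c*(b^2 + 3*c^2)

Write as f((3*c),b) + f((3*c),-b) and expand.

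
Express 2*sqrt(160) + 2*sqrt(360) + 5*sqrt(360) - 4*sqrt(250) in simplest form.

30*sqrt(10)

2*sqrt(160) = 8*sqrt(10); 2*sqrt(360) = 12*sqrt(10); 5*sqrt(360) = 30*sqrt(10); 4*sqrt(250) = 20*sqrt(10)
Combine: (8 + 12 + 30 - 20)·sqrt(10) = 30*sqrt(10)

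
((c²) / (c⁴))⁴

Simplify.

Inside the bracket: (c^-2)
Raise to the power 4: (c^-8)

c^(-8)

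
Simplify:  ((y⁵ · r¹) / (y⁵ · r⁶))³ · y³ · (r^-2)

Inside the bracket: (r^-5)
Raise to the power 3: (r^-15)
Multiply by y³ · (r^-2): add exponents.

y³/r^17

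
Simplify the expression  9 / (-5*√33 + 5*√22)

(-9*√33 - 9*√22)/55

Multiply numerator and denominator by 5*√22 + 5*√33.
Denominator becomes -275; numerator becomes 45*√22 + 45*√33.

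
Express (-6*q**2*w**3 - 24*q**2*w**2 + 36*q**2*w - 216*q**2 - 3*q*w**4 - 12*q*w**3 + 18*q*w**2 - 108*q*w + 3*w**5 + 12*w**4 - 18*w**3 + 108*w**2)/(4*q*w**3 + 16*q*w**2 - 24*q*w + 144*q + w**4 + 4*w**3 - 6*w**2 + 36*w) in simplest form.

(-6*q**2 - 3*q*w + 3*w**2)/(4*q + w)

Factor: -6*q**2*w**3 - 24*q**2*w**2 + 36*q**2*w - 216*q**2 - 3*q*w**4 - 12*q*w**3 + 18*q*w**2 - 108*q*w + 3*w**5 + 12*w**4 - 18*w**3 + 108*w**2 = 3*(w + 6)*(w**2 - 2*w + 6)*(q + w)*(-2*q + w);  4*q*w**3 + 16*q*w**2 - 24*q*w + 144*q + w**4 + 4*w**3 - 6*w**2 + 36*w = (4*q + w)*(w**2 - 2*w + 6)*(w + 6)
Cancel the common factors (w**2 - 2*w + 6), (w + 6).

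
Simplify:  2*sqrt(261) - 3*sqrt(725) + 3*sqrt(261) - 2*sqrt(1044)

-12*sqrt(29)

2*sqrt(261) = 6*sqrt(29); 3*sqrt(725) = 15*sqrt(29); 3*sqrt(261) = 9*sqrt(29); 2*sqrt(1044) = 12*sqrt(29)
Combine: (6 - 15 + 9 - 12)·sqrt(29) = -12*sqrt(29)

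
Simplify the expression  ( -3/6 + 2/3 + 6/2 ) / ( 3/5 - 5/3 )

Numerator: -3/6 + 2/3 + 6/2 = 19/6
Denominator: 3/5 - 5/3 = -16/15
Divide: (19/6) · (-15/16) = -95/32

-95/32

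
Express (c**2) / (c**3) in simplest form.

1/c

Quotient: (c**-1)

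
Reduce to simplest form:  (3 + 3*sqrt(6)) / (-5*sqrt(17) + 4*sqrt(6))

(-15*sqrt(102) - 72 - 15*sqrt(17) - 12*sqrt(6))/329

Multiply numerator and denominator by 4*sqrt(6) + 5*sqrt(17).
Denominator becomes -329; numerator becomes 12*sqrt(6) + 15*sqrt(17) + 72 + 15*sqrt(102).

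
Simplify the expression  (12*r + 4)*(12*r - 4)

144*r^2 - 16

Product of conjugates: (P+Q)(P-Q) = P^2 - Q^2.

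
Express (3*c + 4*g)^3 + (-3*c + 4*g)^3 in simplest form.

216*c^2*g + 128*g^3

Only the even-power cross terms survive.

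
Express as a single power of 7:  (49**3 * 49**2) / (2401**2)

7**2

49**3 = 7**6; 49**2 = 7**4; 2401**2 = 7**8
Combine exponents: 7**2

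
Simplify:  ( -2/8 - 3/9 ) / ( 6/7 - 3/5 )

Numerator: -2/8 - 3/9 = -7/12
Denominator: 6/7 - 3/5 = 9/35
Divide: (-7/12) · (35/9) = -245/108

-245/108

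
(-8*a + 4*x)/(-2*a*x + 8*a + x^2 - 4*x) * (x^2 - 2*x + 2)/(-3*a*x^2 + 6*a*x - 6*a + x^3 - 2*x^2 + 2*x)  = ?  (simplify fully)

Factor: -8*a + 4*x = 4*(-2*a + x);  -2*a*x + 8*a + x^2 - 4*x = (-2*a + x)*(x - 4);  -3*a*x^2 + 6*a*x - 6*a + x^3 - 2*x^2 + 2*x = (-3*a + x)*(x^2 - 2*x + 2)
Cancel the common factors (x^2 - 2*x + 2), (-2*a + x).

4/(-3*a*x + 12*a + x^2 - 4*x)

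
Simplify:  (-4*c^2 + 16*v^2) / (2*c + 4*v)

-2*c + 4*v

Difference of squares: factor out (2*c + 4*v).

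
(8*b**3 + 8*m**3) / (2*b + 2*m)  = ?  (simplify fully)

Factor as (a+b)(a**2-ab+b**2) with a=(2*m), b=(2*b).

4*b**2 - 4*b*m + 4*m**2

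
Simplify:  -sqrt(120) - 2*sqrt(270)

sqrt(120) = 2*sqrt(30); 2*sqrt(270) = 6*sqrt(30)
Combine: (-2 - 6)·sqrt(30) = -8*sqrt(30)

-8*sqrt(30)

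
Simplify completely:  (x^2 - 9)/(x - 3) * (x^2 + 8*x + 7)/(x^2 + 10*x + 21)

Factor: x^2 - 9 = (x + 3)*(x - 3);  x^2 + 8*x + 7 = (x + 7)*(x + 1);  x^2 + 10*x + 21 = (x + 3)*(x + 7)
Cancel the common factors (x - 3), (x + 7), (x + 3).

x + 1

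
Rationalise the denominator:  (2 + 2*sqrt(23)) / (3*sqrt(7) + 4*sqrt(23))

Multiply numerator and denominator by -3*sqrt(7) + 4*sqrt(23).
Denominator becomes 305; numerator becomes -6*sqrt(161) - 6*sqrt(7) + 8*sqrt(23) + 184.

(-6*sqrt(161) - 6*sqrt(7) + 8*sqrt(23) + 184)/305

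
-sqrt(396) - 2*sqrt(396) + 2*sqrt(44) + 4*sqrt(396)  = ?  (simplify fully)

10*sqrt(11)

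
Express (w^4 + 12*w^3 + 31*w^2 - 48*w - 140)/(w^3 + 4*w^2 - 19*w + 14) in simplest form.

Factor: w^4 + 12*w^3 + 31*w^2 - 48*w - 140 = (w + 7)*(w + 5)*(w - 2)*(w + 2);  w^3 + 4*w^2 - 19*w + 14 = (w - 1)*(w + 7)*(w - 2)
Cancel the common factors (w - 2), (w + 7).

(w^2 + 7*w + 10)/(w - 1)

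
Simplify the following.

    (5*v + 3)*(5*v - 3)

(5*v)^2 - (3)^2 = 25*v^2 - 9.

25*v^2 - 9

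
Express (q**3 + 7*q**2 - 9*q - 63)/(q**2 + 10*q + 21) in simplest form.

Factor: q**3 + 7*q**2 - 9*q - 63 = (q + 7)*(q + 3)*(q - 3);  q**2 + 10*q + 21 = (q + 7)*(q + 3)
Cancel the common factors (q + 7), (q + 3).

q - 3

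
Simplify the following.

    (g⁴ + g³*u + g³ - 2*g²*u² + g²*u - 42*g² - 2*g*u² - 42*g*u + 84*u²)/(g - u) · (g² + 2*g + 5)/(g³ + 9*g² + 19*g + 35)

g² + 2*g*u - 6*g - 12*u

Factor: g⁴ + g³*u + g³ - 2*g²*u² + g²*u - 42*g² - 2*g*u² - 42*g*u + 84*u² = (g - u)·(g + 7)·(g - 6)·(g + 2*u);  g³ + 9*g² + 19*g + 35 = (g + 7)·(g² + 2*g + 5)
Cancel the common factors (g² + 2*g + 5), (g - u), (g + 7).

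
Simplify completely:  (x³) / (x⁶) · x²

Quotient: (x^-3)
Multiply by x²: add exponents.

1/x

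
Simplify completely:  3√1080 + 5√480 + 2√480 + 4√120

3√1080 = 18*√30; 5√480 = 20*√30; 2√480 = 8*√30; 4√120 = 8*√30
Combine: (18 + 20 + 8 + 8)·√30 = 54*√30

54*√30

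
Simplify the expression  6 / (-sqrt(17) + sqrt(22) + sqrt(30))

Group as (sqrt(22) + sqrt(30)) - sqrt(17); multiply by (sqrt(22) + sqrt(30)) + sqrt(17), then rationalise the remaining surd.

(-210*sqrt(17) + 54*sqrt(30) + 150*sqrt(22) + 24*sqrt(2805))/1415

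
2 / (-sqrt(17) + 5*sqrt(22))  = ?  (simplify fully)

Multiply numerator and denominator by sqrt(17) + 5*sqrt(22).
Denominator becomes 533; numerator becomes 2*sqrt(17) + 10*sqrt(22).

(2*sqrt(17) + 10*sqrt(22))/533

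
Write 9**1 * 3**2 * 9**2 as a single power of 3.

3**8

9**1 = 3**2; 3**2 = 3**2; 9**2 = 3**4
Combine exponents: 3**8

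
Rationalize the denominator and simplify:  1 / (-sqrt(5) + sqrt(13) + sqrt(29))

(-37*sqrt(5) - 11*sqrt(29) + 21*sqrt(13) + 2*sqrt(1885))/139

Group as (sqrt(13) + sqrt(29)) - sqrt(5); multiply by (sqrt(13) + sqrt(29)) + sqrt(5), then rationalise the remaining surd.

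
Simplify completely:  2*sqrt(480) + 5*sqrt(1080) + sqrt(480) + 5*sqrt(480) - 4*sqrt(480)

46*sqrt(30)

2*sqrt(480) = 8*sqrt(30); 5*sqrt(1080) = 30*sqrt(30); sqrt(480) = 4*sqrt(30); 5*sqrt(480) = 20*sqrt(30); 4*sqrt(480) = 16*sqrt(30)
Combine: (8 + 30 + 4 + 20 - 16)·sqrt(30) = 46*sqrt(30)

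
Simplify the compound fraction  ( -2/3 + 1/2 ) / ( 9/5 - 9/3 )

5/36

Numerator: -2/3 + 1/2 = -1/6
Denominator: 9/5 - 9/3 = -6/5
Divide: (-1/6) · (-5/6) = 5/36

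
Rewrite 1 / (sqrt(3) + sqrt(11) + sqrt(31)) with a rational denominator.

(-23*sqrt(11) - 39*sqrt(3) + 2*sqrt(1023) + 17*sqrt(31))/157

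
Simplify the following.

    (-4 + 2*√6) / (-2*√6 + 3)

(-12 + 2*√6)/15

Multiply numerator and denominator by 3 + 2*√6.
Denominator becomes -15; numerator becomes -2*√6 + 12.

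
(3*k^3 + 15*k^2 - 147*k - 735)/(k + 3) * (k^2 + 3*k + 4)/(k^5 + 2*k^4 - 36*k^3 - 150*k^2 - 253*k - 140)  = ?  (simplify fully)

(3*k + 21)/(k^2 + 4*k + 3)

Factor: 3*k^3 + 15*k^2 - 147*k - 735 = 3*(k + 7)*(k + 5)*(k - 7);  k^5 + 2*k^4 - 36*k^3 - 150*k^2 - 253*k - 140 = (k + 1)*(k + 5)*(k^2 + 3*k + 4)*(k - 7)
Cancel the common factors (k^2 + 3*k + 4), (k + 5), (k - 7).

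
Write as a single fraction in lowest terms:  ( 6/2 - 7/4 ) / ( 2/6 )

15/4

Numerator: 6/2 - 7/4 = 5/4
Denominator: 2/6 = 1/3
Divide: (5/4) · (3) = 15/4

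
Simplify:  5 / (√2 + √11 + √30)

Group as (√2 + √11) + √30; multiply by (√2 + √11) - √30, then rationalise the remaining surd.

(-105*√11 - 195*√2 + 20*√165 + 85*√30)/201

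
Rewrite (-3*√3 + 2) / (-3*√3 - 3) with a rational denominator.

Multiply numerator and denominator by -3 + 3*√3.
Denominator becomes -18; numerator becomes -33 + 15*√3.

(-5*√3 + 11)/6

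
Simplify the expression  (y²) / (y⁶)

y^(-4)

Quotient: (y^-4)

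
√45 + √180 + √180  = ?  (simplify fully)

√45 = 3*√5; √180 = 6*√5; √180 = 6*√5
Combine: (3 + 6 + 6)·√5 = 15*√5

15*√5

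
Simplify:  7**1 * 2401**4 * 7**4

7**1 = 7**1; 2401**4 = 7**16; 7**4 = 7**4
Combine exponents: 7**21

7**21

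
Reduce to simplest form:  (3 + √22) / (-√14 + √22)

(3*√14 + 3*√22 + 2*√77 + 22)/8

Multiply numerator and denominator by √14 + √22.
Denominator becomes 8; numerator becomes 3*√14 + 3*√22 + 2*√77 + 22.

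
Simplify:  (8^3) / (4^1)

2^7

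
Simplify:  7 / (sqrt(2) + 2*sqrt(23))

Multiply numerator and denominator by -sqrt(2) + 2*sqrt(23).
Denominator becomes 90; numerator becomes -7*sqrt(2) + 14*sqrt(23).

(-7*sqrt(2) + 14*sqrt(23))/90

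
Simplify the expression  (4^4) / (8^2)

4^4 = 2^8; 8^2 = 2^6
Combine exponents: 2^2

2^2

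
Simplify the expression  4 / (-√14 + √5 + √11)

(-√14 + 4*√11 + 10*√5 + √770)/27

Group as (√5 + √11) - √14; multiply by (√5 + √11) + √14, then rationalise the remaining surd.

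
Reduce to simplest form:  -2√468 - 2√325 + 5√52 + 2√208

-4*√13

2√468 = 12*√13; 2√325 = 10*√13; 5√52 = 10*√13; 2√208 = 8*√13
Combine: (-12 - 10 + 10 + 8)·√13 = -4*√13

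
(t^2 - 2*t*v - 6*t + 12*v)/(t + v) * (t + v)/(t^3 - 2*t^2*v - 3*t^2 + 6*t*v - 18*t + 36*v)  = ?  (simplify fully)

1/(t + 3)

Factor: t^2 - 2*t*v - 6*t + 12*v = (t - 6)*(t - 2*v);  t^3 - 2*t^2*v - 3*t^2 + 6*t*v - 18*t + 36*v = (t - 2*v)*(t + 3)*(t - 6)
Cancel the common factors (t + v), (t - 6), (t - 2*v).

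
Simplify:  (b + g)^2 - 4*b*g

(b - g)^2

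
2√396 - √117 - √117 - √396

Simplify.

-6*√13 + 6*√11

2√396 = 12*√11; √117 = 3*√13; √117 = 3*√13; √396 = 6*√11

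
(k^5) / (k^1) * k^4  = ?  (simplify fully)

k^8

Quotient: k^4
Multiply by k^4: add exponents.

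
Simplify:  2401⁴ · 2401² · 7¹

7^25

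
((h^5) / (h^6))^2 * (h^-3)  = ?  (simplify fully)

Inside the bracket: (h^-1)
Raise to the power 2: (h^-2)
Multiply by (h^-3): add exponents.

h^(-5)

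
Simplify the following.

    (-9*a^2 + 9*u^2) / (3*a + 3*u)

-9*a^2 + 9*u^2 factors as 9*(-a + u)*(a + u).

-3*a + 3*u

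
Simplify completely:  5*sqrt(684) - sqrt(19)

5*sqrt(684) = 30*sqrt(19); sqrt(19) = sqrt(19)
Combine: (30 - 1)·sqrt(19) = 29*sqrt(19)

29*sqrt(19)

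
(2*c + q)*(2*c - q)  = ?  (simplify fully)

4*c^2 - q^2

(2*c)^2 - (q)^2 = 4*c^2 - q^2.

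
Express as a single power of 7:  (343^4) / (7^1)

343^4 = 7^12; 7^1 = 7^1
Combine exponents: 7^11

7^11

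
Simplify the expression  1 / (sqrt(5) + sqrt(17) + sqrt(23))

(-2*sqrt(1955) - sqrt(23) + 11*sqrt(17) + 35*sqrt(5))/339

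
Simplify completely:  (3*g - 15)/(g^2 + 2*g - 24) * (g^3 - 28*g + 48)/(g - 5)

3*g - 6

Factor: 3*g - 15 = 3*(g - 5);  g^2 + 2*g - 24 = (g - 4)*(g + 6);  g^3 - 28*g + 48 = (g + 6)*(g - 4)*(g - 2)
Cancel the common factors (g - 5), (g - 4), (g + 6).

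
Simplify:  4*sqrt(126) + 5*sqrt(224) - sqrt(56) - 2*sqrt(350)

20*sqrt(14)

4*sqrt(126) = 12*sqrt(14); 5*sqrt(224) = 20*sqrt(14); sqrt(56) = 2*sqrt(14); 2*sqrt(350) = 10*sqrt(14)
Combine: (12 + 20 - 2 - 10)·sqrt(14) = 20*sqrt(14)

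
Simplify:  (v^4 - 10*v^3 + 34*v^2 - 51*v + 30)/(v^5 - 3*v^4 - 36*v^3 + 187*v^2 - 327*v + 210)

Factor: v^4 - 10*v^3 + 34*v^2 - 51*v + 30 = (v^2 - 3*v + 3)*(v - 5)*(v - 2);  v^5 - 3*v^4 - 36*v^3 + 187*v^2 - 327*v + 210 = (v^2 - 3*v + 3)*(v - 5)*(v - 2)*(v + 7)
Cancel the common factors (v^2 - 3*v + 3), (v - 2), (v - 5).

1/(v + 7)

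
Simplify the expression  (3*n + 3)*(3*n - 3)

9*n^2 - 9

(3*n)^2 - (3)^2 = 9*n^2 - 9.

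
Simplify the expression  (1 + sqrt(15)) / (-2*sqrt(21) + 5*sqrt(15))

Multiply numerator and denominator by 2*sqrt(21) + 5*sqrt(15).
Denominator becomes 291; numerator becomes 2*sqrt(21) + 5*sqrt(15) + 6*sqrt(35) + 75.

(2*sqrt(21) + 5*sqrt(15) + 6*sqrt(35) + 75)/291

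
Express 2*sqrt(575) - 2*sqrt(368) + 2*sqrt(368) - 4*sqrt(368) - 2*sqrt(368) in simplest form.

-14*sqrt(23)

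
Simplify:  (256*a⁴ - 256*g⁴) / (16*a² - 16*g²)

Factor (4*a)^4 - (4*g)^4 and cancel (16*a² - 16*g²).

16*a² + 16*g²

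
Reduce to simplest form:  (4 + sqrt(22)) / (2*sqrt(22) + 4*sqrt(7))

Multiply numerator and denominator by -4*sqrt(7) + 2*sqrt(22).
Denominator becomes -24; numerator becomes -4*sqrt(154) - 16*sqrt(7) + 8*sqrt(22) + 44.

(-11 - 2*sqrt(22) + 4*sqrt(7) + sqrt(154))/6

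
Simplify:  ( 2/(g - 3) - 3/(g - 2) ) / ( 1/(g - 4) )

(-g² + 9*g - 20)/(g² - 5*g + 6)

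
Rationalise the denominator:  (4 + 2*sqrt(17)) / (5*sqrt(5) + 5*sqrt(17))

Multiply numerator and denominator by -5*sqrt(5) + 5*sqrt(17).
Denominator becomes 300; numerator becomes -10*sqrt(85) - 20*sqrt(5) + 20*sqrt(17) + 170.

(-sqrt(85) - 2*sqrt(5) + 2*sqrt(17) + 17)/30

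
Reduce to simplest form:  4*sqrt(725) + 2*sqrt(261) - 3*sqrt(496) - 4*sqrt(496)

4*sqrt(725) = 20*sqrt(29); 2*sqrt(261) = 6*sqrt(29); 3*sqrt(496) = 12*sqrt(31); 4*sqrt(496) = 16*sqrt(31)

-28*sqrt(31) + 26*sqrt(29)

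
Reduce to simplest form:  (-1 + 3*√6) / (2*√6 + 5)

-41 + 17*√6

Multiply numerator and denominator by -2*√6 + 5.
Denominator becomes 1; numerator becomes -41 + 17*√6.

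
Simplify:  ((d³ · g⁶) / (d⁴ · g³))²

g⁶/d²

Inside the bracket: (d^-1) · g³
Raise to the power 2: (d^-2) · g⁶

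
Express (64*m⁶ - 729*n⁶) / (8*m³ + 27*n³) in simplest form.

8*m³ - 27*n³

Factor (2*m)^6 - (3*n)^6 and cancel (8*m³ + 27*n³).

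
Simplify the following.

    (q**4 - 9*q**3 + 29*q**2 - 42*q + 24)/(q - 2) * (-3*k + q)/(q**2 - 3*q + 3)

-3*k*q + 12*k + q**2 - 4*q

Factor: q**4 - 9*q**3 + 29*q**2 - 42*q + 24 = (q - 2)*(q**2 - 3*q + 3)*(q - 4)
Cancel the common factors (q**2 - 3*q + 3), (q - 2).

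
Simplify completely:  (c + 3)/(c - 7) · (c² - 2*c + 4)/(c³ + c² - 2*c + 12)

1/(c - 7)

Factor: c³ + c² - 2*c + 12 = (c² - 2*c + 4)·(c + 3)
Cancel the common factors (c² - 2*c + 4), (c + 3).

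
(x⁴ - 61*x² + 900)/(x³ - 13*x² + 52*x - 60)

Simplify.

(x² + 11*x + 30)/(x - 2)

Factor: x⁴ - 61*x² + 900 = (x + 6)·(x + 5)·(x - 5)·(x - 6);  x³ - 13*x² + 52*x - 60 = (x - 6)·(x - 5)·(x - 2)
Cancel the common factors (x - 5), (x - 6).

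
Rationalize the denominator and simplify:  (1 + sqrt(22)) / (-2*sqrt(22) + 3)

(-47 - 5*sqrt(22))/79

Multiply numerator and denominator by 3 + 2*sqrt(22).
Denominator becomes -79; numerator becomes 5*sqrt(22) + 47.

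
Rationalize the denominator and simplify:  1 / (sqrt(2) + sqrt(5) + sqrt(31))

Group as (sqrt(2) + sqrt(5)) + sqrt(31); multiply by (sqrt(2) + sqrt(5)) - sqrt(31), then rationalise the remaining surd.

(-14*sqrt(5) - 17*sqrt(2) + sqrt(310) + 12*sqrt(31))/268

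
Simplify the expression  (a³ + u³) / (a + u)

a² - a*u + u²

Factor as (a+b)(a^2-ab+b^2) with a=a, b=u.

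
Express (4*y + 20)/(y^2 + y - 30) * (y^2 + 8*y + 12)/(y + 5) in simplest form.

(4*y + 8)/(y - 5)

Factor: 4*y + 20 = 4*(y + 5);  y^2 + y - 30 = (y + 6)*(y - 5);  y^2 + 8*y + 12 = (y + 6)*(y + 2)
Cancel the common factors (y + 5), (y + 6).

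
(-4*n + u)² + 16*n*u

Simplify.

(4*n + u)²

After expansion: 16*n² + 8*n*u + u² — a perfect-square trinomial.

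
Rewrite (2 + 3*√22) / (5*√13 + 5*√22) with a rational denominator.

(-3*√286 - 2*√13 + 2*√22 + 66)/45

Multiply numerator and denominator by -5*√13 + 5*√22.
Denominator becomes 225; numerator becomes -15*√286 - 10*√13 + 10*√22 + 330.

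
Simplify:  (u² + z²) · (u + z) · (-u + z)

-u⁴ + z⁴

Pair the conjugate factors: (z+u)(z-u) = -u² + z², then repeat with the next factor.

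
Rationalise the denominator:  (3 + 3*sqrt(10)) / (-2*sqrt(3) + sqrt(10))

Multiply numerator and denominator by sqrt(10) + 2*sqrt(3).
Denominator becomes -2; numerator becomes 3*sqrt(10) + 6*sqrt(3) + 30 + 6*sqrt(30).

(-6*sqrt(30) - 30 - 6*sqrt(3) - 3*sqrt(10))/2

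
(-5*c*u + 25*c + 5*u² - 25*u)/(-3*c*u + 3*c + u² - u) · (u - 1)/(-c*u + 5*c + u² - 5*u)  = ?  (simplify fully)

Factor: -5*c*u + 25*c + 5*u² - 25*u = 5·(-c + u)·(u - 5);  -3*c*u + 3*c + u² - u = (-3*c + u)·(u - 1);  -c*u + 5*c + u² - 5*u = (-c + u)·(u - 5)
Cancel the common factors (-c + u), (u - 1), (u - 5).

5/(-3*c + u)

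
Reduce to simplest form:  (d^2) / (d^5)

Quotient: (d^-3)

d^(-3)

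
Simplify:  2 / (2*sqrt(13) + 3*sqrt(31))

(-4*sqrt(13) + 6*sqrt(31))/227

Multiply numerator and denominator by -3*sqrt(31) + 2*sqrt(13).
Denominator becomes -227; numerator becomes -6*sqrt(31) + 4*sqrt(13).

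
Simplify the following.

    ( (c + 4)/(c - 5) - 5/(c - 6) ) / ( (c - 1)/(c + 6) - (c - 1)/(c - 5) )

Numerator: (c + 4)/(c - 5) - 5/(c - 6) = (c^2 - 7*c + 1)/(c^2 - 11*c + 30)
Denominator: (c - 1)/(c + 6) - (c - 1)/(c - 5) = (-11*c + 11)/(c^2 + c - 30)
Divide: ((c^2 - 7*c + 1)/(c^2 - 11*c + 30)) · ((c^2 + c - 30)/(-11*c + 11)) = (-c^3 + c^2 + 41*c - 6)/(11*c^2 - 77*c + 66)

(-c^3 + c^2 + 41*c - 6)/(11*c^2 - 77*c + 66)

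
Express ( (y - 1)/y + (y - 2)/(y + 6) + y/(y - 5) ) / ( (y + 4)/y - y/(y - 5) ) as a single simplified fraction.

Numerator: (y - 1)/y + (y - 2)/(y + 6) + y/(y - 5) = (3*y**3 - y**2 - 21*y + 30)/(y**3 + y**2 - 30*y)
Denominator: (y + 4)/y - y/(y - 5) = (-y - 20)/(y**2 - 5*y)
Divide: ((3*y**3 - y**2 - 21*y + 30)/(y**3 + y**2 - 30*y)) · ((y**2 - 5*y)/(-y - 20)) = (-3*y**3 + y**2 + 21*y - 30)/(y**2 + 26*y + 120)

(-3*y**3 + y**2 + 21*y - 30)/(y**2 + 26*y + 120)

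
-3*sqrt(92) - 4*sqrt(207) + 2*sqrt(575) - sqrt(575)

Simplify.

3*sqrt(92) = 6*sqrt(23); 4*sqrt(207) = 12*sqrt(23); 2*sqrt(575) = 10*sqrt(23); sqrt(575) = 5*sqrt(23)

-13*sqrt(23)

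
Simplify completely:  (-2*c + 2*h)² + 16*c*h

Expanding gives 4*c² + 8*c*h + 4*h², a perfect square.

4*(c + h)²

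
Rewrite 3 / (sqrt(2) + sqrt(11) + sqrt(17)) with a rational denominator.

(-sqrt(374) - 2*sqrt(17) + 4*sqrt(11) + 13*sqrt(2))/12

Group as (sqrt(11) + sqrt(17)) + sqrt(2); multiply by (sqrt(11) + sqrt(17)) - sqrt(2), then rationalise the remaining surd.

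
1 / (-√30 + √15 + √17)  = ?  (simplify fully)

Group as (√15 + √17) - √30; multiply by (√15 + √17) + √30, then rationalise the remaining surd.

(-√30 + 14*√17 + 16*√15 + 15*√34)/508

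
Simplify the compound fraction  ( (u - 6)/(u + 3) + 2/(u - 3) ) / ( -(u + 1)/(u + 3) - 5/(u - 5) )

Numerator: (u - 6)/(u + 3) + 2/(u - 3) = (u^2 - 7*u + 24)/(u^2 - 9)
Denominator: -(u + 1)/(u + 3) - 5/(u - 5) = (-u^2 - u - 10)/(u^2 - 2*u - 15)
Divide: ((u^2 - 7*u + 24)/(u^2 - 9)) · ((u^2 - 2*u - 15)/(-u^2 - u - 10)) = (-u^3 + 12*u^2 - 59*u + 120)/(u^3 - 2*u^2 + 7*u - 30)

(-u^3 + 12*u^2 - 59*u + 120)/(u^3 - 2*u^2 + 7*u - 30)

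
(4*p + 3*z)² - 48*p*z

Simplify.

(4*p - 3*z)²

After expansion: 16*p² - 24*p*z + 9*z² — a perfect-square trinomial.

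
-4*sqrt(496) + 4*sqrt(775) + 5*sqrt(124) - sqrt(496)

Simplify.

10*sqrt(31)

4*sqrt(496) = 16*sqrt(31); 4*sqrt(775) = 20*sqrt(31); 5*sqrt(124) = 10*sqrt(31); sqrt(496) = 4*sqrt(31)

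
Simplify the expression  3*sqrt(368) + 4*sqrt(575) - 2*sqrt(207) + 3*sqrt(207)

35*sqrt(23)

3*sqrt(368) = 12*sqrt(23); 4*sqrt(575) = 20*sqrt(23); 2*sqrt(207) = 6*sqrt(23); 3*sqrt(207) = 9*sqrt(23)
Combine: (12 + 20 - 6 + 9)·sqrt(23) = 35*sqrt(23)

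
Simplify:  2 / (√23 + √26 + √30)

Group as (√23 + √26) + √30; multiply by (√23 + √26) - √30, then rationalise the remaining surd.

(-8*√4485 + 38*√30 + 54*√26 + 66*√23)/2031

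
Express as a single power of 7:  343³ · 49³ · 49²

343³ = 7^9; 49³ = 7^6; 49² = 7^4
Combine exponents: 7^19

7^19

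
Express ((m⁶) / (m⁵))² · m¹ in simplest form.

Inside the bracket: m¹
Raise to the power 2: m²
Multiply by m¹: add exponents.

m³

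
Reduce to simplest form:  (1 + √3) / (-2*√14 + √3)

(-2*√42 - 2*√14 - 3 - √3)/53

Multiply numerator and denominator by √3 + 2*√14.
Denominator becomes -53; numerator becomes √3 + 3 + 2*√14 + 2*√42.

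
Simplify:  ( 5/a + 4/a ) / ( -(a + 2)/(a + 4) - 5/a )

Numerator: 5/a + 4/a = 9/a
Denominator: -(a + 2)/(a + 4) - 5/a = (-a**2 - 7*a - 20)/(a**2 + 4*a)
Divide: (9/a) · ((a**2 + 4*a)/(-a**2 - 7*a - 20)) = (-9*a - 36)/(a**2 + 7*a + 20)

(-9*a - 36)/(a**2 + 7*a + 20)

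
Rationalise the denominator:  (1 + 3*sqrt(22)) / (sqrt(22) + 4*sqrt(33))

Multiply numerator and denominator by -4*sqrt(33) + sqrt(22).
Denominator becomes -506; numerator becomes -132*sqrt(6) - 4*sqrt(33) + sqrt(22) + 66.

(-66 - sqrt(22) + 4*sqrt(33) + 132*sqrt(6))/506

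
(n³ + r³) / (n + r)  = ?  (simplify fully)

r^3 + n^3 = (n + r)(n² - n*r + r²).

n² - n*r + r²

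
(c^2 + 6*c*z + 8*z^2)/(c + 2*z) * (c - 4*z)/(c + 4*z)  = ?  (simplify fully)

c - 4*z

Factor: c^2 + 6*c*z + 8*z^2 = (c + 2*z)*(c + 4*z)
Cancel the common factors (c + 2*z), (c + 4*z).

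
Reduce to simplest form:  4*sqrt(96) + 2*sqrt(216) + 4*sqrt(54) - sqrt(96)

36*sqrt(6)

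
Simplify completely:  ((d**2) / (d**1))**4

d**4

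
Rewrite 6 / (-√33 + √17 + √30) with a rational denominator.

(-21*√33 + 30*√30 + 69*√17 + 9*√1870)/461

Group as (√17 + √30) - √33; multiply by (√17 + √30) + √33, then rationalise the remaining surd.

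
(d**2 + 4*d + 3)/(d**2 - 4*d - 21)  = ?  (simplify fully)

Factor: d**2 + 4*d + 3 = (d + 1)*(d + 3);  d**2 - 4*d - 21 = (d + 3)*(d - 7)
Cancel the common factor (d + 3).

(d + 1)/(d - 7)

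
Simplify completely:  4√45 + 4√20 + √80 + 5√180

54*√5

4√45 = 12*√5; 4√20 = 8*√5; √80 = 4*√5; 5√180 = 30*√5
Combine: (12 + 8 + 4 + 30)·√5 = 54*√5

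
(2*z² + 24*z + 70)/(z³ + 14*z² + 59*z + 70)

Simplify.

Factor: 2*z² + 24*z + 70 = 2·(z + 7)·(z + 5);  z³ + 14*z² + 59*z + 70 = (z + 2)·(z + 7)·(z + 5)
Cancel the common factors (z + 5), (z + 7).

2/(z + 2)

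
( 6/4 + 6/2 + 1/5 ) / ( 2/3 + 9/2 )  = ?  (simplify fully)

Numerator: 6/4 + 6/2 + 1/5 = 47/10
Denominator: 2/3 + 9/2 = 31/6
Divide: (47/10) · (6/31) = 141/155

141/155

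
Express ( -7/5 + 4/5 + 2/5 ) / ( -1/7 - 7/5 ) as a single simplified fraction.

Numerator: -7/5 + 4/5 + 2/5 = -1/5
Denominator: -1/7 - 7/5 = -54/35
Divide: (-1/5) · (-35/54) = 7/54

7/54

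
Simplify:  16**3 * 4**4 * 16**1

2**24

16**3 = 2**12; 4**4 = 2**8; 16**1 = 2**4
Combine exponents: 2**24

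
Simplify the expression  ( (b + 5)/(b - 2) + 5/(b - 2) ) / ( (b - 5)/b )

(b^2 + 10*b)/(b^2 - 7*b + 10)

Numerator: (b + 5)/(b - 2) + 5/(b - 2) = (b + 10)/(b - 2)
Denominator: (b - 5)/b = (b - 5)/b
Divide: ((b + 10)/(b - 2)) · (b/(b - 5)) = (b^2 + 10*b)/(b^2 - 7*b + 10)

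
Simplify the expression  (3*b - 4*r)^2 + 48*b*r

(3*b + 4*r)^2

Expand the square and combine the 48*b*r term.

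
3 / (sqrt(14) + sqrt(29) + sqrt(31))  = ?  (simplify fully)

(-3*sqrt(12586) + 18*sqrt(31) + 24*sqrt(29) + 69*sqrt(14))/740

Group as (sqrt(29) + sqrt(31)) + sqrt(14); multiply by (sqrt(29) + sqrt(31)) - sqrt(14), then rationalise the remaining surd.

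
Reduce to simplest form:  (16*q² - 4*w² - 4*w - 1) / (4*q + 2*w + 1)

4*q - 2*w - 1

Factor (4*q)^2 - (2*w + 1)^2 and cancel (4*q + 2*w + 1).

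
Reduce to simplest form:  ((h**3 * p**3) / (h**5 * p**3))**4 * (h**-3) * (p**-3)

1/(h**11*p**3)

Inside the bracket: (h**-2)
Raise to the power 4: (h**-8)
Multiply by (h**-3) * (p**-3): add exponents.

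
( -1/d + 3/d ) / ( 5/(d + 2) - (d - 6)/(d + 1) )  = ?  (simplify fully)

Numerator: -1/d + 3/d = 2/d
Denominator: 5/(d + 2) - (d - 6)/(d + 1) = (-d² + 9*d + 17)/(d² + 3*d + 2)
Divide: (2/d) · ((d² + 3*d + 2)/(-d² + 9*d + 17)) = (-2*d² - 6*d - 4)/(d³ - 9*d² - 17*d)

(-2*d² - 6*d - 4)/(d³ - 9*d² - 17*d)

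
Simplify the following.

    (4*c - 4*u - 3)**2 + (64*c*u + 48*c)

Expanding gives 16*c**2 + 32*c*u + 24*c + 16*u**2 + 24*u + 9, a perfect square.

(4*c + 4*u + 3)**2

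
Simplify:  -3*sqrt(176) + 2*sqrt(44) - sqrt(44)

-10*sqrt(11)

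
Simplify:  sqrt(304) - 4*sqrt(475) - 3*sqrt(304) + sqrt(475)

sqrt(304) = 4*sqrt(19); 4*sqrt(475) = 20*sqrt(19); 3*sqrt(304) = 12*sqrt(19); sqrt(475) = 5*sqrt(19)
Combine: (4 - 20 - 12 + 5)·sqrt(19) = -23*sqrt(19)

-23*sqrt(19)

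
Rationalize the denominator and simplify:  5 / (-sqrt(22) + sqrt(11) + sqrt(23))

(-30*sqrt(22) + 25*sqrt(23) + 85*sqrt(11) + 55*sqrt(46))/434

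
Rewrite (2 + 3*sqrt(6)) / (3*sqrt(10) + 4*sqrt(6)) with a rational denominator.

Multiply numerator and denominator by -3*sqrt(10) + 4*sqrt(6).
Denominator becomes 6; numerator becomes -18*sqrt(15) - 6*sqrt(10) + 8*sqrt(6) + 72.

(-9*sqrt(15) - 3*sqrt(10) + 4*sqrt(6) + 36)/3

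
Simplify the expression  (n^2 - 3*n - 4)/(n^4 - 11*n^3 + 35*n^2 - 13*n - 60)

Factor: n^2 - 3*n - 4 = (n - 4)*(n + 1);  n^4 - 11*n^3 + 35*n^2 - 13*n - 60 = (n - 3)*(n - 5)*(n + 1)*(n - 4)
Cancel the common factors (n - 4), (n + 1).

1/(n^2 - 8*n + 15)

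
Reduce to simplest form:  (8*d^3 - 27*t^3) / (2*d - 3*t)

(2*d)^3 - (3*t)^3 = (2*d - 3*t)(4*d^2 + 6*d*t + 9*t^2).

4*d^2 + 6*d*t + 9*t^2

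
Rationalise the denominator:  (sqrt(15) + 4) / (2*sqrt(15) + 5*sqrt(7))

(-8*sqrt(15) - 30 + 5*sqrt(105) + 20*sqrt(7))/115

Multiply numerator and denominator by -5*sqrt(7) + 2*sqrt(15).
Denominator becomes -115; numerator becomes -20*sqrt(7) - 5*sqrt(105) + 30 + 8*sqrt(15).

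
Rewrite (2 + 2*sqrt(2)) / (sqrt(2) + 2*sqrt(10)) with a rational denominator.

(-2 - sqrt(2) + 2*sqrt(10) + 4*sqrt(5))/19

Multiply numerator and denominator by -2*sqrt(10) + sqrt(2).
Denominator becomes -38; numerator becomes -8*sqrt(5) - 4*sqrt(10) + 2*sqrt(2) + 4.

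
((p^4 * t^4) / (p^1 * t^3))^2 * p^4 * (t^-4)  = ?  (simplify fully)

Inside the bracket: p^3 * t^1
Raise to the power 2: p^6 * t^2
Multiply by p^4 * (t^-4): add exponents.

p^10/t^2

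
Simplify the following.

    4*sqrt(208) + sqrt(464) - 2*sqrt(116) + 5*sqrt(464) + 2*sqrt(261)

16*sqrt(13) + 26*sqrt(29)

4*sqrt(208) = 16*sqrt(13); sqrt(464) = 4*sqrt(29); 2*sqrt(116) = 4*sqrt(29); 5*sqrt(464) = 20*sqrt(29); 2*sqrt(261) = 6*sqrt(29)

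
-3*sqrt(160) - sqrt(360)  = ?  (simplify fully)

-18*sqrt(10)

3*sqrt(160) = 12*sqrt(10); sqrt(360) = 6*sqrt(10)
Combine: (-12 - 6)·sqrt(10) = -18*sqrt(10)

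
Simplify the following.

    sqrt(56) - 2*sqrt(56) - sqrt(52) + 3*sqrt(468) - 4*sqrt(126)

sqrt(56) = 2*sqrt(14); 2*sqrt(56) = 4*sqrt(14); sqrt(52) = 2*sqrt(13); 3*sqrt(468) = 18*sqrt(13); 4*sqrt(126) = 12*sqrt(14)

-14*sqrt(14) + 16*sqrt(13)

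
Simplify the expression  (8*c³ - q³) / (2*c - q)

4*c² + 2*c*q + q²

(2*c)^3 - q^3 = (2*c - q)(4*c² + 2*c*q + q²).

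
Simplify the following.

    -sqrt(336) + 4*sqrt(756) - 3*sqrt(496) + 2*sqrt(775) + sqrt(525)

sqrt(336) = 4*sqrt(21); 4*sqrt(756) = 24*sqrt(21); 3*sqrt(496) = 12*sqrt(31); 2*sqrt(775) = 10*sqrt(31); sqrt(525) = 5*sqrt(21)

-2*sqrt(31) + 25*sqrt(21)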